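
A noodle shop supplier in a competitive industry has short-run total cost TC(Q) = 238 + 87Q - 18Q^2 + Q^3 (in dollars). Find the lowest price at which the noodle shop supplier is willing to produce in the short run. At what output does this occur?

The shutdown price is the minimum of AVC. VC = 87Q - 18Q^2 + Q^3, so AVC = 87 - 18Q + Q^2.
dAVC/dQ = -18 + 2Q = 0 gives Q = 9. min AVC = 87 - 18·9 + 9^2 = 6.
The firm shuts down for any P below $6.

$6 per unit, at Q = 9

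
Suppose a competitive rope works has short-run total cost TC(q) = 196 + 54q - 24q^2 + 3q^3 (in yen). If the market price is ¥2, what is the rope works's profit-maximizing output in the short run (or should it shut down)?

Shut down

Strip out fixed cost: VC = 54q - 24q^2 + 3q^3. Then AVC = 54 - 24q + 3q^2 and MC = 54 - 48q + 9q^2.
AVC is minimized where dAVC/dq = -24 + 6q = 0, at q = 4; min AVC = 54 - 24·4 + 3·4^2 = ¥6.
With P < min AVC (¥2 < ¥6), every unit sold adds to the loss.
Best response: produce nothing and absorb the ¥196 fixed cost.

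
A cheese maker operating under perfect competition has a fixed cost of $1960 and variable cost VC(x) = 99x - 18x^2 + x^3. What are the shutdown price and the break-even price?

Shutdown price = min AVC. AVC = 99 - 18x + x^2, with vertex at x = 9 and minimum $18.
ATC = 1960/x + 99 - 18x + x^2. Setting dATC/dx = −1960/x^2 − 18 + 2x = 0 gives x = 14 (since 2·14^3 − 18·14^2 = 1960).
min ATC = 1960/14 + 99 − 18·14 + 14^2 = $183. That is the break-even price.
For $18 ≤ P < $183 the firm produces at a loss; below $18 it shuts down.

Shutdown price = $18; break-even price = $183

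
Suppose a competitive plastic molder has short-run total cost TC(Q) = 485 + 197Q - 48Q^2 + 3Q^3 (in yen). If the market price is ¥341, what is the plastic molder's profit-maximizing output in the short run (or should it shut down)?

Strip out fixed cost: VC = 197Q - 48Q^2 + 3Q^3. Then AVC = 197 - 48Q + 3Q^2 and MC = 197 - 96Q + 9Q^2.
AVC hits its minimum where MC = AVC, at Q = 8, giving min AVC = 197 - 48·8 + 3·8^2 = ¥5.
P = ¥341 exceeds min AVC = ¥5, so the firm stays open.
Solving P = MC: -144 - 96Q + 9Q^2 = 0 ⇒ Q = -4/3 or 12. On the upward-sloping branch, Q* = 12.
Check: AVC at Q = 12 is ¥53 ≤ P, so revenue covers variable cost.
Profit = P·Q − TC = 341·12 − 1121 = ¥2971.

Produce at Q = 12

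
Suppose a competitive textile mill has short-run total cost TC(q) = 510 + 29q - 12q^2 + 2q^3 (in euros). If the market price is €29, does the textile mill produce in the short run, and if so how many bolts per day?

Variable cost is VC = 29q - 12q^2 + 2q^3, so AVC = VC/q = 29 - 12q + 2q^2 and MC = dTC/dq = 29 - 24q + 6q^2.
AVC hits its minimum where MC = AVC, at q = 3, giving min AVC = 29 - 12·3 + 2·3^2 = €11.
Because €29 ≥ €11, revenue can cover variable cost; the firm operates.
Set P = MC: 29 = 29 - 24q + 6q^2 → -24q + 6q^2 = 0. The roots are q = 0 and q = 4; the profit-maximizing output is on the rising part of MC, so q* = 4.
Check: AVC at q = 4 is €13 ≤ P, so revenue covers variable cost.
Profit = P·q − TC = 29·4 − 562 = -€446, a loss, but smaller than the €510 fixed cost the firm would lose by shutting down.

Produce at q = 4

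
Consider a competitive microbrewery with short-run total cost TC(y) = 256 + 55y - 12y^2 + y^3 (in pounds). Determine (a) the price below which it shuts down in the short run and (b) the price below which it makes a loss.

AVC = 55 - 12y + y^2; minimized at y = 6, giving min AVC = £19. That is the shutdown price.
ATC = 256/y + 55 - 12y + y^2. Setting dATC/dy = −256/y^2 − 12 + 2y = 0 gives y = 8 (since 2·8^3 − 12·8^2 = 256).
min ATC = 256/8 + 55 − 12·8 + 8^2 = £55. That is the break-even price.
Between these two prices the firm operates at a loss; above £55 it earns a profit.

Shutdown price = £19; break-even price = £55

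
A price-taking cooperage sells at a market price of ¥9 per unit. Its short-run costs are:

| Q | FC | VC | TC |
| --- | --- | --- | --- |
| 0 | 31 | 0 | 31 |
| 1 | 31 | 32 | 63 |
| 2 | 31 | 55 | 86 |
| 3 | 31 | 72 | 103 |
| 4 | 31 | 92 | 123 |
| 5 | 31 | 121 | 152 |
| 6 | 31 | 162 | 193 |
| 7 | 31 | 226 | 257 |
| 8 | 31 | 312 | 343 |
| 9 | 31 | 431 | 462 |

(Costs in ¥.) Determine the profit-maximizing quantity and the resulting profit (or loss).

Q = 0 (shut down); profit = -¥31

Profit at each row (π = 9Q − TC): Q=0: -31; Q=1: -54; Q=2: -68; Q=3: -76; Q=4: -87; Q=5: -107; Q=6: -139; Q=7: -194; Q=8: -271; Q=9: -381.
Profit is highest at Q = 0. Equivalently, the lowest AVC in the table is 92/4 ≈ ¥23 at Q = 4, and P = ¥9 falls below it — price never covers variable cost, so the firm shuts down and loses only its fixed cost.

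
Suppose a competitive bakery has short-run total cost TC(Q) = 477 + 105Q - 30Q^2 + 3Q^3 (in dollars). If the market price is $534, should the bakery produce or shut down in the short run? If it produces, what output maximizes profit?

Produce at Q = 11

From TC, MC = TC'(Q) = 105 - 60Q + 9Q^2 and AVC = VC/Q = 105 - 30Q + 3Q^2.
AVC hits its minimum where MC = AVC, at Q = 5, giving min AVC = 105 - 30·5 + 3·5^2 = $30.
P = $534 exceeds min AVC = $30, so the firm stays open.
Solving P = MC: -429 - 60Q + 9Q^2 = 0 ⇒ Q = -13/3 or 11. On the upward-sloping branch, Q* = 11.
Check: AVC at Q = 11 is $138 ≤ P, so revenue covers variable cost.
Profit = P·Q − TC = 534·11 − 1995 = $3879.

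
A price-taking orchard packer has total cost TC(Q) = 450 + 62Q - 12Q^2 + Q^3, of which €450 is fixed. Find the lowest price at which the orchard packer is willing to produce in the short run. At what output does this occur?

The shutdown price is the minimum of AVC. VC = 62Q - 12Q^2 + Q^3, so AVC = 62 - 12Q + Q^2.
At the minimum of AVC, MC = AVC. MC = 62 - 24Q + 3Q^2; setting MC = AVC gives 2Q^2 - 12Q = 0, so Q = 6. min AVC = 26.
For P < €26 the firm produces nothing.

€26 per unit, at Q = 6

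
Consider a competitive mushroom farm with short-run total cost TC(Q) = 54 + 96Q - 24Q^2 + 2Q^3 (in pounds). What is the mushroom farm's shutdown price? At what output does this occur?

£24 per unit, at Q = 6

Short-run supply begins at min AVC. From VC = 96Q - 24Q^2 + 2Q^3, AVC = 96 - 24Q + 2Q^2.
dAVC/dQ = -24 + 4Q = 0 gives Q = 6. min AVC = 96 - 24·6 + 2·6^2 = 24.
The firm shuts down for any P below £24.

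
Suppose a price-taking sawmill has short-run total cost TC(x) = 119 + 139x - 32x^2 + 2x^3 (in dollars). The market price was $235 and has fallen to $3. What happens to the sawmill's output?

Output falls from 12 to 0 (the firm shuts down)

MC = 139 - 64x + 6x^2; the shutdown threshold is min AVC = $11 (at x = 8).
With P = $235 above the shutdown price, P = MC gives x = 12.
At P = $3 < min AVC = $11, price no longer covers variable cost at any output, so the firm shuts down: x = 0.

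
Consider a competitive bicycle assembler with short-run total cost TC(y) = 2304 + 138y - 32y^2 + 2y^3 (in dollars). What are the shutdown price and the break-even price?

Shutdown price = min AVC. AVC = 138 - 32y + 2y^2, with vertex at y = 8 and minimum $10.
ATC = 2304/y + 138 - 32y + 2y^2. Setting dATC/dy = −2304/y^2 − 32 + 4y = 0 gives y = 12 (since 4·12^3 − 32·12^2 = 2304).
min ATC = 2304/12 + 138 − 32·12 + 2·12^2 = $234. That is the break-even price.
For $10 ≤ P < $234 the firm produces at a loss; below $10 it shuts down.

Shutdown price = $10; break-even price = $234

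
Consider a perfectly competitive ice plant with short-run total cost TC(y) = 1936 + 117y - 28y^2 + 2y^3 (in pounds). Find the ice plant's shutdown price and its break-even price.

Shutdown price = £19; break-even price = £227

AVC = 117 - 28y + 2y^2; minimized at y = 7, giving min AVC = £19. That is the shutdown price.
ATC = 1936/y + 117 - 28y + 2y^2. Setting dATC/dy = −1936/y^2 − 28 + 4y = 0 gives y = 11 (since 4·11^3 − 28·11^2 = 1936).
min ATC = 1936/11 + 117 − 28·11 + 2·11^2 = £227. That is the break-even price.
For £19 ≤ P < £227 the firm produces at a loss; below £19 it shuts down.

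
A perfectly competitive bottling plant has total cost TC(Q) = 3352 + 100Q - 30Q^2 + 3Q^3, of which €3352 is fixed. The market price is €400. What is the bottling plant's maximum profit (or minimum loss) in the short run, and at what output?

Profit = -€352 at Q = 10

AVC = 100 - 30Q + 3Q^2 has its minimum €25 at Q = 5; price €400 clears that bar, so the firm operates.
MC = 100 - 60Q + 9Q^2. Setting P = MC and taking the root on the rising branch gives Q* = 10.
TR = 400·10 = 4000. TC = 3352 + 1000 = 4352. Profit = 4000 − 4352 = -€352.
Shutting down would mean losing the fixed cost of €3352, so operating at a loss of €352 is better by €3000.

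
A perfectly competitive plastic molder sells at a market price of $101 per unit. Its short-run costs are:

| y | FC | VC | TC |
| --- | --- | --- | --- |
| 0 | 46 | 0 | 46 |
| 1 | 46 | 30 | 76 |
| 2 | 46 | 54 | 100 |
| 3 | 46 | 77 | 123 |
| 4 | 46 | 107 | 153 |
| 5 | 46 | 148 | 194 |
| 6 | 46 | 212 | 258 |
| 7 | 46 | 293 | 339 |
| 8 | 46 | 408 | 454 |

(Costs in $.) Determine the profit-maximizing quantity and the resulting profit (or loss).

y = 7; profit = $368

Profit at each row (π = 101y − TC): y=0: -46; y=1: 25; y=2: 102; y=3: 180; y=4: 251; y=5: 311; y=6: 348; y=7: 368; y=8: 354.
Profit is maximized at y = 7. AVC there is 293/7 = $41.86 ≤ P, so producing beats shutting down (which would give -$46).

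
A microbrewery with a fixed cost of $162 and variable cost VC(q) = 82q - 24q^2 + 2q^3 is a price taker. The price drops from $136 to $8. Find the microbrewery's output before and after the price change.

AVC = 82 - 24q + 2q^2, minimized at q = 6 where min AVC = $10. MC = 82 - 48q + 6q^2.
At P = $136 ≥ min AVC, set P = MC on the rising branch: q = 9.
At P = $8 < min AVC = $10, price no longer covers variable cost at any output, so the firm shuts down: q = 0.

Output falls from 9 to 0 (the firm shuts down)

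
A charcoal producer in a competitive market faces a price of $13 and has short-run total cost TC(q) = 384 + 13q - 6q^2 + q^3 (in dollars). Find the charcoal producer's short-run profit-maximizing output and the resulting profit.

Profit = -$352 at q = 4

AVC = 13 - 6q + q^2; min AVC = $4 at q = 3. Since P = $13 ≥ min AVC, the firm produces.
MC = 13 - 12q + 3q^2. Setting P = MC and taking the root on the rising branch gives q* = 4.
TR = 13·4 = 52. TC = 384 + 20 = 404. Profit = 52 − 404 = -$352.
By producing, the firm covers all variable cost plus $32 of fixed cost; shutting down would lose the full $384.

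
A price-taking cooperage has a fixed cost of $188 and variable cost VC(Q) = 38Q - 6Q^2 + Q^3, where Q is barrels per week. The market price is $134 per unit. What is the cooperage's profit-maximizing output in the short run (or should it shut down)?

From TC, MC = TC'(Q) = 38 - 12Q + 3Q^2 and AVC = VC/Q = 38 - 6Q + Q^2.
AVC hits its minimum where MC = AVC, at Q = 3, giving min AVC = 38 - 6·3 + 3^2 = $29.
Because $134 ≥ $29, revenue can cover variable cost; the firm operates.
Solving P = MC: -96 - 12Q + 3Q^2 = 0 ⇒ Q = -4 or 8. On the upward-sloping branch, Q* = 8.
Check: AVC at Q = 8 is $54 ≤ P, so revenue covers variable cost.
Profit = P·Q − TC = 134·8 − 620 = $452.

Produce at Q = 8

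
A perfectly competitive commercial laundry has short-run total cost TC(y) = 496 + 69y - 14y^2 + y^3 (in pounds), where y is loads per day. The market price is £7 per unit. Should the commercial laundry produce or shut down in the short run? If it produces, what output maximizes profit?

Shut down

Variable cost is VC = 69y - 14y^2 + y^3, so AVC = VC/y = 69 - 14y + y^2 and MC = dTC/dy = 69 - 28y + 3y^2.
The AVC parabola has its vertex at y = 14/2 = 7, where AVC = 69 - 14·7 + 7^2 = £20.
With P < min AVC (£7 < £20), every unit sold adds to the loss.
The firm minimizes its loss by shutting down and losing only its fixed cost of £496.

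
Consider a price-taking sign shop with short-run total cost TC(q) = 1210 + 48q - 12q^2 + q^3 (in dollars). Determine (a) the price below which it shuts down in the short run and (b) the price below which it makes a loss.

Shutdown price = min AVC. AVC = 48 - 12q + q^2, with vertex at q = 6 and minimum $12.
ATC = 1210/q + 48 - 12q + q^2. Setting dATC/dq = −1210/q^2 − 12 + 2q = 0 gives q = 11 (since 2·11^3 − 12·11^2 = 1210).
min ATC = 1210/11 + 48 − 12·11 + 11^2 = $147. That is the break-even price.
Between these two prices the firm operates at a loss; above $147 it earns a profit.

Shutdown price = $12; break-even price = $147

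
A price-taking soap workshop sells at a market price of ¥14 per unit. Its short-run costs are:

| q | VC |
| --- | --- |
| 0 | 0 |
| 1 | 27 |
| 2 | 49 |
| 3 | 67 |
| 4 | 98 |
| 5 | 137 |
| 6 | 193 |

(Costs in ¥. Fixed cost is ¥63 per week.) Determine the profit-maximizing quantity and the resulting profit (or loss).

Tabulate TR − TC: q=0: -63; q=1: -76; q=2: -84; q=3: -88; q=4: -105; q=5: -130; q=6: -172.
Profit is highest at q = 0. Equivalently, the lowest AVC in the table is 67/3 ≈ ¥22.33 at q = 3, and P = ¥14 falls below it — price never covers variable cost, so the firm shuts down and loses only its fixed cost.

q = 0 (shut down); profit = -¥63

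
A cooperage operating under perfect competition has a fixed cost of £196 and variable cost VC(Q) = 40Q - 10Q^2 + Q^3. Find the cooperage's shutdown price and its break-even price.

Shutdown price = £15; break-even price = £47

AVC = 40 - 10Q + Q^2; minimized at Q = 5, giving min AVC = £15. That is the shutdown price.
ATC = 196/Q + 40 - 10Q + Q^2. Setting dATC/dQ = −196/Q^2 − 10 + 2Q = 0 gives Q = 7 (since 2·7^3 − 10·7^2 = 196).
min ATC = 196/7 + 40 − 10·7 + 7^2 = £47. That is the break-even price.
Between these two prices the firm operates at a loss; above £47 it earns a profit.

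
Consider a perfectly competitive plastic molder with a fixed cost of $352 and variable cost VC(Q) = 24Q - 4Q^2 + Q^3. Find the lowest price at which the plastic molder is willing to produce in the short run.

$20 per unit

Short-run supply begins at min AVC. From VC = 24Q - 4Q^2 + Q^3, AVC = 24 - 4Q + Q^2.
dAVC/dQ = -4 + 2Q = 0 gives Q = 2. min AVC = 24 - 4·2 + 2^2 = 20.
For P < $20 the firm produces nothing.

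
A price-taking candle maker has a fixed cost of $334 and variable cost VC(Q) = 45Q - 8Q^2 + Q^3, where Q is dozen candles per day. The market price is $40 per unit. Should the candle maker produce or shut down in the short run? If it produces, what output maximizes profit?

Produce at Q = 5

From TC, MC = TC'(Q) = 45 - 16Q + 3Q^2 and AVC = VC/Q = 45 - 8Q + Q^2.
AVC hits its minimum where MC = AVC, at Q = 4, giving min AVC = 45 - 8·4 + 4^2 = $29.
Because $40 ≥ $29, revenue can cover variable cost; the firm operates.
Solving P = MC: 5 - 16Q + 3Q^2 = 0 ⇒ Q = 1/3 or 5. On the upward-sloping branch, Q* = 5.
Check: AVC at Q = 5 is $30 ≤ P, so revenue covers variable cost.
Profit = P·Q − TC = 40·5 − 484 = -$284, a loss, but smaller than the $334 fixed cost the firm would lose by shutting down.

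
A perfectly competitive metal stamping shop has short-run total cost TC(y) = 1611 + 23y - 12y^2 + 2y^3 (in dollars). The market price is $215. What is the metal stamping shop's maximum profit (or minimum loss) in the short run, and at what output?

Profit = -$331 at y = 8

AVC = 23 - 12y + 2y^2; min AVC = $5 at y = 3. Since P = $215 ≥ min AVC, the firm produces.
MC = 23 - 24y + 6y^2. Setting P = MC and taking the root on the rising branch gives y* = 8.
TR = 215·8 = 1720. TC = 1611 + 440 = 2051. Profit = 1720 − 2051 = -$331.
Shutting down would mean losing the fixed cost of $1611, so operating at a loss of $331 is better by $1280.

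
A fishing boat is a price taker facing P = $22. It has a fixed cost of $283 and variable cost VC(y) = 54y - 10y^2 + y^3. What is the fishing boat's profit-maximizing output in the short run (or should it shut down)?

Shut down

Variable cost is VC = 54y - 10y^2 + y^3, so AVC = VC/y = 54 - 10y + y^2 and MC = dTC/dy = 54 - 20y + 3y^2.
AVC is minimized where dAVC/dy = -10 + 2y = 0, at y = 5; min AVC = 54 - 10·5 + 5^2 = $29.
Since P = $22 < min AVC = $29, price fails to cover variable cost at any output.
The firm minimizes its loss by shutting down and losing only its fixed cost of $283.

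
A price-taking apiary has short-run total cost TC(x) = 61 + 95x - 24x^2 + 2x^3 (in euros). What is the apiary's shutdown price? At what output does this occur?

€23 per unit, at x = 6

Short-run supply begins at min AVC. From VC = 95x - 24x^2 + 2x^3, AVC = 95 - 24x + 2x^2.
dAVC/dx = -24 + 4x = 0 gives x = 6. min AVC = 95 - 24·6 + 2·6^2 = 23.
For P < €23 the firm produces nothing.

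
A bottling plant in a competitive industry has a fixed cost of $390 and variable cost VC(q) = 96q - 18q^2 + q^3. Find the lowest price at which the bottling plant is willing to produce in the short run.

$15 per unit

The firm shuts down when price falls below the minimum of average variable cost. AVC = VC/q = 96 - 18q + q^2.
dAVC/dq = -18 + 2q = 0 gives q = 9. min AVC = 96 - 18·9 + 9^2 = 15.
So the shutdown price is $15.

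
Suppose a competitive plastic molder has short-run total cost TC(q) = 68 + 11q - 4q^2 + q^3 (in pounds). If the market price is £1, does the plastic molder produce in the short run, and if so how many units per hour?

Strip out fixed cost: VC = 11q - 4q^2 + q^3. Then AVC = 11 - 4q + q^2 and MC = 11 - 8q + 3q^2.
The AVC parabola has its vertex at q = 4/2 = 2, where AVC = 11 - 4·2 + 2^2 = £7.
With P < min AVC (£1 < £7), every unit sold adds to the loss.
Best response: produce nothing and absorb the £68 fixed cost.

Shut down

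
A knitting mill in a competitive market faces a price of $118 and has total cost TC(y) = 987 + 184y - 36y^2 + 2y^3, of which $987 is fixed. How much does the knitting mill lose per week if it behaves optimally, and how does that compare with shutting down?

AVC = 184 - 36y + 2y^2; min AVC = $22 at y = 9. Since P = $118 ≥ min AVC, the firm produces.
With MC = 184 - 72y + 6y^2, P = MC on the upward-sloping part at y* = 11.
TR = 118·11 = 1298. TC = 987 + 330 = 1317. Profit = 1298 − 1317 = -$19.
By producing, the firm covers all variable cost plus $968 of fixed cost; shutting down would lose the full $987.

Profit = -$19 at y = 11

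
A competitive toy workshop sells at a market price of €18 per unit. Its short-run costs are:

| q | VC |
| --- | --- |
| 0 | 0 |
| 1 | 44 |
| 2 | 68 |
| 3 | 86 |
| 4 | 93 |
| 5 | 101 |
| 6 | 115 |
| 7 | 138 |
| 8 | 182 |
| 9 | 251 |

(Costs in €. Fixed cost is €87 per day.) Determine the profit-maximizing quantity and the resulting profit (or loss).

Tabulate TR − TC: q=0: -87; q=1: -113; q=2: -119; q=3: -119; q=4: -108; q=5: -98; q=6: -94; q=7: -99; q=8: -125; q=9: -176.
Profit is highest at q = 0. Equivalently, the lowest AVC in the table is 115/6 ≈ €19.17 at q = 6, and P = €18 falls below it — price never covers variable cost, so the firm shuts down and loses only its fixed cost.

q = 0 (shut down); profit = -€87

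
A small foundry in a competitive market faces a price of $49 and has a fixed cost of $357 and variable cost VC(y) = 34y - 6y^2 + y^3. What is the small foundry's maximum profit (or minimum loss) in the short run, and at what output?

AVC = 34 - 6y + y^2; min AVC = $25 at y = 3. Since P = $49 ≥ min AVC, the firm produces.
With MC = 34 - 12y + 3y^2, P = MC on the upward-sloping part at y* = 5.
TR = 49·5 = 245. TC = 357 + 145 = 502. Profit = 245 − 502 = -$257.
That loss of $257 beats the $357 the firm would lose by shutting down; producing recovers $100 of fixed cost.

Profit = -$257 at y = 5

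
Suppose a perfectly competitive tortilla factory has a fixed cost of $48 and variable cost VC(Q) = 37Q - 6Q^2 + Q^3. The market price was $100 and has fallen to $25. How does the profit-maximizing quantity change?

AVC = 37 - 6Q + Q^2, minimized at Q = 3 where min AVC = $28. MC = 37 - 12Q + 3Q^2.
With P = $100 above the shutdown price, P = MC gives Q = 7.
At P = $25 < min AVC = $28, price no longer covers variable cost at any output, so the firm shuts down: Q = 0.

Output falls from 7 to 0 (the firm shuts down)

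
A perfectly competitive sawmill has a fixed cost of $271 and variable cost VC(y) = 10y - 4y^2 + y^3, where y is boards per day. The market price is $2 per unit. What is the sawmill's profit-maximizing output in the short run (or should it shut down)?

Shut down

From TC, MC = TC'(y) = 10 - 8y + 3y^2 and AVC = VC/y = 10 - 4y + y^2.
The AVC parabola has its vertex at y = 4/2 = 2, where AVC = 10 - 4·2 + 2^2 = $6.
With P < min AVC ($2 < $6), every unit sold adds to the loss.
Best response: produce nothing and absorb the $271 fixed cost.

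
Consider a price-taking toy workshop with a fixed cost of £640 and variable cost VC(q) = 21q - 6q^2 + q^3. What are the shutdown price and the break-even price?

Shutdown price = £12; break-even price = £117

AVC = 21 - 6q + q^2; minimized at q = 3, giving min AVC = £12. That is the shutdown price.
ATC = 640/q + 21 - 6q + q^2. Setting dATC/dq = −640/q^2 − 6 + 2q = 0 gives q = 8 (since 2·8^3 − 6·8^2 = 640).
min ATC = 640/8 + 21 − 6·8 + 8^2 = £117. That is the break-even price.
For £12 ≤ P < £117 the firm produces at a loss; below £12 it shuts down.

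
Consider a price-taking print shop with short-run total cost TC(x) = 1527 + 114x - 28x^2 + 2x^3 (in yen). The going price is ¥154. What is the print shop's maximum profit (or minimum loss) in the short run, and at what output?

Profit = -¥327 at x = 10

AVC = 114 - 28x + 2x^2; min AVC = ¥16 at x = 7. Since P = ¥154 ≥ min AVC, the firm produces.
With MC = 114 - 56x + 6x^2, P = MC on the upward-sloping part at x* = 10.
TR = 154·10 = 1540. TC = 1527 + 340 = 1867. Profit = 1540 − 1867 = -¥327.
By producing, the firm covers all variable cost plus ¥1200 of fixed cost; shutting down would lose the full ¥1527.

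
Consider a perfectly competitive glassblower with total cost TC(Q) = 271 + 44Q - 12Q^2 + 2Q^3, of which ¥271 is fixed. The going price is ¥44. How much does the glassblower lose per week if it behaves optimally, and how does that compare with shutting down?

Profit = -¥207 at Q = 4

AVC = 44 - 12Q + 2Q^2 has its minimum ¥26 at Q = 3; price ¥44 clears that bar, so the firm operates.
MC = 44 - 24Q + 6Q^2. Setting P = MC and taking the root on the rising branch gives Q* = 4.
TR = 44·4 = 176. TC = 271 + 112 = 383. Profit = 176 − 383 = -¥207.
That loss of ¥207 beats the ¥271 the firm would lose by shutting down; producing recovers ¥64 of fixed cost.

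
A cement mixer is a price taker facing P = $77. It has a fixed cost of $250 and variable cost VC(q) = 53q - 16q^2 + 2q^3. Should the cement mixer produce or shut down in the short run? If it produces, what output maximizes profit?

Produce at q = 6

Variable cost is VC = 53q - 16q^2 + 2q^3, so AVC = VC/q = 53 - 16q + 2q^2 and MC = dTC/dq = 53 - 32q + 6q^2.
AVC hits its minimum where MC = AVC, at q = 4, giving min AVC = 53 - 16·4 + 2·4^2 = $21.
Since P = $77 ≥ min AVC = $21, price covers variable cost and the firm should produce.
Solving P = MC: -24 - 32q + 6q^2 = 0 ⇒ q = -2/3 or 6. On the upward-sloping branch, q* = 6.
Check: AVC at q = 6 is $29 ≤ P, so revenue covers variable cost.
Profit = P·q − TC = 77·6 − 424 = $38.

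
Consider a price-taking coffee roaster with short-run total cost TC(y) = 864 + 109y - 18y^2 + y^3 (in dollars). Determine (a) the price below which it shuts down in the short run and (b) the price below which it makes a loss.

AVC = 109 - 18y + y^2; minimized at y = 9, giving min AVC = $28. That is the shutdown price.
ATC = 864/y + 109 - 18y + y^2. Setting dATC/dy = −864/y^2 − 18 + 2y = 0 gives y = 12 (since 2·12^3 − 18·12^2 = 864).
min ATC = 864/12 + 109 − 18·12 + 12^2 = $109. That is the break-even price.
Between these two prices the firm operates at a loss; above $109 it earns a profit.

Shutdown price = $28; break-even price = $109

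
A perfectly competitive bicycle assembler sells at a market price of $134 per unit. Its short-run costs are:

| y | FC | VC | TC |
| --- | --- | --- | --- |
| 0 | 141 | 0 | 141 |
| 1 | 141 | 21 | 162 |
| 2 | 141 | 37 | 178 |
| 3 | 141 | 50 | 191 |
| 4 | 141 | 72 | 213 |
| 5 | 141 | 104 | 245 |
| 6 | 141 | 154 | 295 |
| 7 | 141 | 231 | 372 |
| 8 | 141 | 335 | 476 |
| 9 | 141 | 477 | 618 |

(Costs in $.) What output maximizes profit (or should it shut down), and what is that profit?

y = 8; profit = $596

Compute π = P·y − TC at each output: y=0: -141; y=1: -28; y=2: 90; y=3: 211; y=4: 323; y=5: 425; y=6: 509; y=7: 566; y=8: 596; y=9: 588.
Profit is maximized at y = 8. AVC there is 335/8 = $41.88 ≤ P, so producing beats shutting down (which would give -$141).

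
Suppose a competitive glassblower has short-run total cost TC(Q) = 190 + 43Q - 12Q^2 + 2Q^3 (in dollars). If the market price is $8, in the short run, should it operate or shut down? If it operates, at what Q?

Strip out fixed cost: VC = 43Q - 12Q^2 + 2Q^3. Then AVC = 43 - 12Q + 2Q^2 and MC = 43 - 24Q + 6Q^2.
AVC hits its minimum where MC = AVC, at Q = 3, giving min AVC = 43 - 12·3 + 2·3^2 = $25.
P = $8 lies below min AVC = $25; no output level covers variable cost.
Shutting down limits the loss to fixed cost, $190.

Shut down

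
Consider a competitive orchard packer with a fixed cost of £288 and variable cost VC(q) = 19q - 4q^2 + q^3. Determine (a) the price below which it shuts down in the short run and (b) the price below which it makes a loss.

Shutdown price = £15; break-even price = £79

AVC = 19 - 4q + q^2; minimized at q = 2, giving min AVC = £15. That is the shutdown price.
ATC = 288/q + 19 - 4q + q^2. Setting dATC/dq = −288/q^2 − 4 + 2q = 0 gives q = 6 (since 2·6^3 − 4·6^2 = 288).
min ATC = 288/6 + 19 − 4·6 + 6^2 = £79. That is the break-even price.
Between these two prices the firm operates at a loss; above £79 it earns a profit.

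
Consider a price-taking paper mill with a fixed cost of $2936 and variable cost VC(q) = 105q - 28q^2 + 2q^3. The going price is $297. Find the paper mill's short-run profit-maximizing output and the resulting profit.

Profit = -$56 at q = 12

AVC = 105 - 28q + 2q^2; min AVC = $7 at q = 7. Since P = $297 ≥ min AVC, the firm produces.
MC = 105 - 56q + 6q^2. Setting P = MC and taking the root on the rising branch gives q* = 12.
TR = 297·12 = 3564. TC = 2936 + 684 = 3620. Profit = 3564 − 3620 = -$56.
By producing, the firm covers all variable cost plus $2880 of fixed cost; shutting down would lose the full $2936.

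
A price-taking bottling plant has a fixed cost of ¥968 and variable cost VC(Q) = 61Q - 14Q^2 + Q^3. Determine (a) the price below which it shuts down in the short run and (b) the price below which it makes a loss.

Shutdown price = ¥12; break-even price = ¥116

AVC = 61 - 14Q + Q^2; minimized at Q = 7, giving min AVC = ¥12. That is the shutdown price.
ATC = 968/Q + 61 - 14Q + Q^2. Setting dATC/dQ = −968/Q^2 − 14 + 2Q = 0 gives Q = 11 (since 2·11^3 − 14·11^2 = 968).
min ATC = 968/11 + 61 − 14·11 + 11^2 = ¥116. That is the break-even price.
For ¥12 ≤ P < ¥116 the firm produces at a loss; below ¥12 it shuts down.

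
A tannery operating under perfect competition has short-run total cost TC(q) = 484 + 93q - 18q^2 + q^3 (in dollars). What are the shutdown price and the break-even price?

Shutdown price = $12; break-even price = $60

Shutdown price = min AVC. AVC = 93 - 18q + q^2, with vertex at q = 9 and minimum $12.
ATC = 484/q + 93 - 18q + q^2. Setting dATC/dq = −484/q^2 − 18 + 2q = 0 gives q = 11 (since 2·11^3 − 18·11^2 = 484).
min ATC = 484/11 + 93 − 18·11 + 11^2 = $60. That is the break-even price.
Between these two prices the firm operates at a loss; above $60 it earns a profit.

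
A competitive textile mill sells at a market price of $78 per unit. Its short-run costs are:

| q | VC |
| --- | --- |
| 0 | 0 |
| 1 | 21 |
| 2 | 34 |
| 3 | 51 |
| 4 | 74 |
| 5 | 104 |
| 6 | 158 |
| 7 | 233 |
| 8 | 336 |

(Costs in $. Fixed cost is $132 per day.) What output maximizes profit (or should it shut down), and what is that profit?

q = 7; profit = $181

Tabulate TR − TC: q=0: -132; q=1: -75; q=2: -10; q=3: 51; q=4: 106; q=5: 154; q=6: 178; q=7: 181; q=8: 156.
Profit is maximized at q = 7. AVC there is 233/7 = $33.29 ≤ P, so producing beats shutting down (which would give -$132).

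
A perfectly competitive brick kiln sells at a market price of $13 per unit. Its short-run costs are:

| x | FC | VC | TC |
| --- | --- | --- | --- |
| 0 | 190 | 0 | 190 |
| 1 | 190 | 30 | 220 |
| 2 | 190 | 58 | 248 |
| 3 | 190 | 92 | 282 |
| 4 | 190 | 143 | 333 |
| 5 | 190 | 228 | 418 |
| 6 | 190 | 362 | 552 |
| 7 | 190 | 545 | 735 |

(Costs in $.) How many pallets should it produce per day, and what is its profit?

Profit at each row (π = 13x − TC): x=0: -190; x=1: -207; x=2: -222; x=3: -243; x=4: -281; x=5: -353; x=6: -474; x=7: -644.
Profit is highest at x = 0. Equivalently, the lowest AVC in the table is 58/2 ≈ $29 at x = 2, and P = $13 falls below it — price never covers variable cost, so the firm shuts down and loses only its fixed cost.

x = 0 (shut down); profit = -$190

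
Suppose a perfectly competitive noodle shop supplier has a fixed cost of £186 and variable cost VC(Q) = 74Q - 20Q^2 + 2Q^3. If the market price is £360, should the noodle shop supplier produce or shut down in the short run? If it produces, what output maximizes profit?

Strip out fixed cost: VC = 74Q - 20Q^2 + 2Q^3. Then AVC = 74 - 20Q + 2Q^2 and MC = 74 - 40Q + 6Q^2.
AVC hits its minimum where MC = AVC, at Q = 5, giving min AVC = 74 - 20·5 + 2·5^2 = £24.
Since P = £360 ≥ min AVC = £24, price covers variable cost and the firm should produce.
Set P = MC: 360 = 74 - 40Q + 6Q^2 → -286 - 40Q + 6Q^2 = 0. The roots are Q = -13/3 and Q = 11; the profit-maximizing output is on the rising part of MC, so Q* = 11.
Check: AVC at Q = 11 is £96 ≤ P, so revenue covers variable cost.
Profit = P·Q − TC = 360·11 − 1242 = £2718.

Produce at Q = 11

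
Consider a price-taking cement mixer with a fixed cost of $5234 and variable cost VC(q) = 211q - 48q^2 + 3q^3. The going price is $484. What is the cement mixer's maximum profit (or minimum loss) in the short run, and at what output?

AVC = 211 - 48q + 3q^2; min AVC = $19 at q = 8. Since P = $484 ≥ min AVC, the firm produces.
With MC = 211 - 96q + 9q^2, P = MC on the upward-sloping part at q* = 13.
TR = 484·13 = 6292. TC = 5234 + 1222 = 6456. Profit = 6292 − 6456 = -$164.
By producing, the firm covers all variable cost plus $5070 of fixed cost; shutting down would lose the full $5234.

Profit = -$164 at q = 13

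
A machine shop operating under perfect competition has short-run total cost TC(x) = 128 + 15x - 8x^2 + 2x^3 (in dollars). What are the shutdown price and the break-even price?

Shutdown price = $7; break-even price = $47

AVC = 15 - 8x + 2x^2; minimized at x = 2, giving min AVC = $7. That is the shutdown price.
ATC = 128/x + 15 - 8x + 2x^2. Setting dATC/dx = −128/x^2 − 8 + 4x = 0 gives x = 4 (since 4·4^3 − 8·4^2 = 128).
min ATC = 128/4 + 15 − 8·4 + 2·4^2 = $47. That is the break-even price.
Between these two prices the firm operates at a loss; above $47 it earns a profit.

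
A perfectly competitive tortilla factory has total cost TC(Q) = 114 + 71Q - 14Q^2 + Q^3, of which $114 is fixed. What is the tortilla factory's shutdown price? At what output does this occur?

The firm shuts down when price falls below the minimum of average variable cost. AVC = VC/Q = 71 - 14Q + Q^2.
At the minimum of AVC, MC = AVC. MC = 71 - 28Q + 3Q^2; setting MC = AVC gives 2Q^2 - 14Q = 0, so Q = 7. min AVC = 22.
The firm shuts down for any P below $22.

$22 per unit, at Q = 7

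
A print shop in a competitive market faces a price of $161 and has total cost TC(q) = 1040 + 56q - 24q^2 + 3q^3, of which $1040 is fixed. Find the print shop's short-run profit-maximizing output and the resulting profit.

AVC = 56 - 24q + 3q^2; min AVC = $8 at q = 4. Since P = $161 ≥ min AVC, the firm produces.
MC = 56 - 48q + 9q^2. Setting P = MC and taking the root on the rising branch gives q* = 7.
TR = 161·7 = 1127. TC = 1040 + 245 = 1285. Profit = 1127 − 1285 = -$158.
That loss of $158 beats the $1040 the firm would lose by shutting down; producing recovers $882 of fixed cost.

Profit = -$158 at q = 7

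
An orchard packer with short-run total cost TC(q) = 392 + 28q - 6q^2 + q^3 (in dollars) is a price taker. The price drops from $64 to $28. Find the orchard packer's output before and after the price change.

MC = 28 - 12q + 3q^2; the shutdown threshold is min AVC = $19 (at q = 3).
With P = $64 above the shutdown price, P = MC gives q = 6.
At P = $28 ≥ min AVC, set P = MC: q = 4. The firm stays open but cuts output.

Output falls from 6 to 4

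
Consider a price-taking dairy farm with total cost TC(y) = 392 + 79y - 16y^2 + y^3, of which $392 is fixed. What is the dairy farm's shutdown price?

$15 per unit

The shutdown price is the minimum of AVC. VC = 79y - 16y^2 + y^3, so AVC = 79 - 16y + y^2.
dAVC/dy = -16 + 2y = 0 gives y = 8. min AVC = 79 - 16·8 + 8^2 = 15.
For P < $15 the firm produces nothing.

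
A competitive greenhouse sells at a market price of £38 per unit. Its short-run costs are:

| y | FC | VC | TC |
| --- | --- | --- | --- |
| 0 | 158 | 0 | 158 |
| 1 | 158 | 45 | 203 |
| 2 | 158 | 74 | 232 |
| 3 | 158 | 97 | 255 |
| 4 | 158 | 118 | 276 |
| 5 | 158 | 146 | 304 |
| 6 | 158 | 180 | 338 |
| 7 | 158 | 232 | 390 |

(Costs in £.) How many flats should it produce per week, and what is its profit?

y = 6; profit = -£110

Profit at each row (π = 38y − TC): y=0: -158; y=1: -165; y=2: -156; y=3: -141; y=4: -124; y=5: -114; y=6: -110; y=7: -124.
Profit is maximized at y = 6. AVC there is 180/6 = £30 ≤ P, so producing beats shutting down (which would give -£158).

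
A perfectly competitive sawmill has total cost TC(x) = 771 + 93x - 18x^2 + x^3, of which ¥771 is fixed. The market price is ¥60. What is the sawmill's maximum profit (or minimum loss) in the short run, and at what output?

AVC = 93 - 18x + x^2; min AVC = ¥12 at x = 9. Since P = ¥60 ≥ min AVC, the firm produces.
MC = 93 - 36x + 3x^2. Setting P = MC and taking the root on the rising branch gives x* = 11.
TR = 60·11 = 660. TC = 771 + 176 = 947. Profit = 660 − 947 = -¥287.
By producing, the firm covers all variable cost plus ¥484 of fixed cost; shutting down would lose the full ¥771.

Profit = -¥287 at x = 11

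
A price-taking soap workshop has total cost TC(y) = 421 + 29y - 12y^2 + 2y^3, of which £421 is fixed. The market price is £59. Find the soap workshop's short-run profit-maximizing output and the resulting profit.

Profit = -£221 at y = 5

AVC = 29 - 12y + 2y^2 has its minimum £11 at y = 3; price £59 clears that bar, so the firm operates.
With MC = 29 - 24y + 6y^2, P = MC on the upward-sloping part at y* = 5.
TR = 59·5 = 295. TC = 421 + 95 = 516. Profit = 295 − 516 = -£221.
Shutting down would mean losing the fixed cost of £421, so operating at a loss of £221 is better by £200.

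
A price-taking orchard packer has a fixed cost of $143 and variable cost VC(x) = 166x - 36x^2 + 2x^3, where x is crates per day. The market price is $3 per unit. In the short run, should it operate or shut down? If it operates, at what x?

Shut down

From TC, MC = TC'(x) = 166 - 72x + 6x^2 and AVC = VC/x = 166 - 36x + 2x^2.
AVC is minimized where dAVC/dx = -36 + 4x = 0, at x = 9; min AVC = 166 - 36·9 + 2·9^2 = $4.
With P < min AVC ($3 < $4), every unit sold adds to the loss.
The firm minimizes its loss by shutting down and losing only its fixed cost of $143.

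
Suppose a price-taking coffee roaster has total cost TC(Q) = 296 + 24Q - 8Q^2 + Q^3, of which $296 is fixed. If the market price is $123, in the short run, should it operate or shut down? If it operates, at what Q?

Produce at Q = 9

From TC, MC = TC'(Q) = 24 - 16Q + 3Q^2 and AVC = VC/Q = 24 - 8Q + Q^2.
AVC is minimized where dAVC/dQ = -8 + 2Q = 0, at Q = 4; min AVC = 24 - 8·4 + 4^2 = $8.
Because $123 ≥ $8, revenue can cover variable cost; the firm operates.
P = MC gives -99 - 16Q + 3Q^2 = 0, with roots -11/3 and 9. Take the larger (rising MC): Q* = 9.
Check: AVC at Q = 9 is $33 ≤ P, so revenue covers variable cost.
Profit = P·Q − TC = 123·9 − 593 = $514.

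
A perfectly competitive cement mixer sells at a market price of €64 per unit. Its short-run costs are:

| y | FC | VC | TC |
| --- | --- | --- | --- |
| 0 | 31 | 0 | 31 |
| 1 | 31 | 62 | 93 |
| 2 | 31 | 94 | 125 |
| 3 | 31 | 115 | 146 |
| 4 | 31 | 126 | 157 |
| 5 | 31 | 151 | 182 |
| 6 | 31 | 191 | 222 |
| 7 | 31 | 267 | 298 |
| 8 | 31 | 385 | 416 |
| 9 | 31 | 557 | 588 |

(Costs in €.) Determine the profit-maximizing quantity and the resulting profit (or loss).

Tabulate TR − TC: y=0: -31; y=1: -29; y=2: 3; y=3: 46; y=4: 99; y=5: 138; y=6: 162; y=7: 150; y=8: 96; y=9: -12.
Profit is maximized at y = 6. AVC there is 191/6 = €31.83 ≤ P, so producing beats shutting down (which would give -€31).

y = 6; profit = €162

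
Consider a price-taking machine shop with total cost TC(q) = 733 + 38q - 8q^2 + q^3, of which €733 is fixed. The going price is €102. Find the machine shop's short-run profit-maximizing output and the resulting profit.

AVC = 38 - 8q + q^2; min AVC = €22 at q = 4. Since P = €102 ≥ min AVC, the firm produces.
MC = 38 - 16q + 3q^2. Setting P = MC and taking the root on the rising branch gives q* = 8.
TR = 102·8 = 816. TC = 733 + 304 = 1037. Profit = 816 − 1037 = -€221.
By producing, the firm covers all variable cost plus €512 of fixed cost; shutting down would lose the full €733.

Profit = -€221 at q = 8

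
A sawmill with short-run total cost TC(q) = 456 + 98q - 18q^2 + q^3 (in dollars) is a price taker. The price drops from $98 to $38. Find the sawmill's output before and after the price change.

Output falls from 12 to 10

AVC = 98 - 18q + q^2, minimized at q = 9 where min AVC = $17. MC = 98 - 36q + 3q^2.
At P = $98 ≥ min AVC, set P = MC on the rising branch: q = 12.
At P = $38 ≥ min AVC, set P = MC: q = 10. The firm stays open but cuts output.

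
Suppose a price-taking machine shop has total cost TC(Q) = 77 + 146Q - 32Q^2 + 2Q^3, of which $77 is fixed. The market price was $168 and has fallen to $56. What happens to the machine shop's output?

MC = 146 - 64Q + 6Q^2; the shutdown threshold is min AVC = $18 (at Q = 8).
With P = $168 above the shutdown price, P = MC gives Q = 11.
At P = $56 ≥ min AVC, set P = MC: Q = 9. The firm stays open but cuts output.

Output falls from 11 to 9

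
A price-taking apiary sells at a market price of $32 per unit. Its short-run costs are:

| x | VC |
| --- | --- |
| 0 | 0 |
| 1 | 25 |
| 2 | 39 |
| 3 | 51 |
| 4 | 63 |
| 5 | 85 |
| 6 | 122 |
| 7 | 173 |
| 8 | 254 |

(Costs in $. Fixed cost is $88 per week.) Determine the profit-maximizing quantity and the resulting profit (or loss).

Tabulate TR − TC: x=0: -88; x=1: -81; x=2: -63; x=3: -43; x=4: -23; x=5: -13; x=6: -18; x=7: -37; x=8: -86.
Profit is maximized at x = 5. AVC there is 85/5 = $17 ≤ P, so producing beats shutting down (which would give -$88).

x = 5; profit = -$13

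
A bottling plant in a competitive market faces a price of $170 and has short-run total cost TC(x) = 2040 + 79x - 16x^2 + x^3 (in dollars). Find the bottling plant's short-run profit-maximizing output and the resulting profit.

AVC = 79 - 16x + x^2 has its minimum $15 at x = 8; price $170 clears that bar, so the firm operates.
MC = 79 - 32x + 3x^2. Setting P = MC and taking the root on the rising branch gives x* = 13.
TR = 170·13 = 2210. TC = 2040 + 520 = 2560. Profit = 2210 − 2560 = -$350.
That loss of $350 beats the $2040 the firm would lose by shutting down; producing recovers $1690 of fixed cost.

Profit = -$350 at x = 13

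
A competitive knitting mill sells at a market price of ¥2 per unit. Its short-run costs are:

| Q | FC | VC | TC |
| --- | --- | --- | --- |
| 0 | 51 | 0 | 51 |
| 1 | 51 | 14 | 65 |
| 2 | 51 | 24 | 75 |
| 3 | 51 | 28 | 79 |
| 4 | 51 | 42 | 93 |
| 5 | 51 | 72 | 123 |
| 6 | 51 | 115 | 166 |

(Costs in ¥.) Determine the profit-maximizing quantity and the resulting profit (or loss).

Compute π = P·Q − TC at each output: Q=0: -51; Q=1: -63; Q=2: -71; Q=3: -73; Q=4: -85; Q=5: -113; Q=6: -154.
Profit is highest at Q = 0. Equivalently, the lowest AVC in the table is 28/3 ≈ ¥9.33 at Q = 3, and P = ¥2 falls below it — price never covers variable cost, so the firm shuts down and loses only its fixed cost.

Q = 0 (shut down); profit = -¥51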